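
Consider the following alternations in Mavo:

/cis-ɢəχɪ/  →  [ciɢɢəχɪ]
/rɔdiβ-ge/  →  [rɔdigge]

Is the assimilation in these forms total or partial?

Comparing underlying and surface forms, /s/ → [ɢ] is the alternation; the neighbouring /ɢ/ is constant.
The output [ɢ] is identical to the trigger /ɢ/ — every feature (place, manner, voicing) has been copied — so this is total assimilation.
The remaining alternation confirms this: /β/ → [g] before /g/ — in each case the output is a copy of the following consonant.

total assimilation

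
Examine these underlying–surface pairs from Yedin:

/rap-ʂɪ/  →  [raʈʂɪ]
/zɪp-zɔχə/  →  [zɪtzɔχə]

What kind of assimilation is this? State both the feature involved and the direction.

Underlying /p/ is realised as [ʈ] next to /ʂ/; /ʂ/ itself does not change.
The change bilabial → retroflex matches the place of the following /ʂ/, identifying this as place assimilation.
Manner and voice are unchanged, so the assimilation is partial, not total.
Checking the remaining alternation: /p/ → [t] before /z/ (bilabial → alveolar, matching alveolar) — only place changes, and always toward the following segment.
The trigger is the following segment, so the direction is regressive (anticipatory).

regressive place assimilation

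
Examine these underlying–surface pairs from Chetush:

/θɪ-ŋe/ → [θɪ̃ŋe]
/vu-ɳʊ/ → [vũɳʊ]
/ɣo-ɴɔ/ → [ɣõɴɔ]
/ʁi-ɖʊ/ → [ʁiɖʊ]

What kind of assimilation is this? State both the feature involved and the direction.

regressive nasality assimilation (vowel nasalisation)

The vowel /ɪ/ surfaces as nasalised [ɪ̃] next to the following nasal /ŋ/ — it has acquired the [+nasal] feature of its neighbour.
Likewise in the remaining data: /u/ → [ũ] before /ɳ/; /o/ → [õ] before /ɴ/ — each time a vowel is nasalised next to a following nasal.
No change occurs in [ʁiɖʊ] because the vowel at the boundary is adjacent to an oral consonant, not a nasal (/i/ next to /ɖ/).
Because the conditioning nasal is to the right of the vowel that changes, the process is regressive (anticipatory).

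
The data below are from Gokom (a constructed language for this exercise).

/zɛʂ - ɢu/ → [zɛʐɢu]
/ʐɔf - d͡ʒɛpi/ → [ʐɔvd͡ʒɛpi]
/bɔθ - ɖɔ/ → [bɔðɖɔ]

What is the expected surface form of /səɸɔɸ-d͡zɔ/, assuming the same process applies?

[səɸɔβd͡zɔ]

The data show regressive voicing assimilation: /ʂ/ → [ʐ] before /ɢ/; /f/ → [v] before /d͡ʒ/; /θ/ → [ð] before /ɖ/. In each pair only voicing changes, matching the following consonant, while place and manner stay constant.
The rule targets /ɸ/ (voiceless bilabial fricative), which sits before the trigger /d͡z/ (voiced).
The voiced bilabial fricative is [β], so /ɸ/ → [β].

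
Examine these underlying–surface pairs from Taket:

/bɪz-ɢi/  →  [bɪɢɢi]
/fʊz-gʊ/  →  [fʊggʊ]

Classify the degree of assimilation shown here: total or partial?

The segment that alternates is /z/, which surfaces as [ɢ] when adjacent to /ɢ/.
The output [ɢ] is identical to the trigger /ɢ/ — every feature (place, manner, voicing) has been copied — so this is total assimilation.
The other form behaves the same way: /z/ → [g] before /g/ — in each case the output is a copy of the following consonant.

total assimilation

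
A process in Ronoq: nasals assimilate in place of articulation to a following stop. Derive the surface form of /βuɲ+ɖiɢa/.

/ɲ/ is a voiced palatal nasal. The following trigger /ɖ/ is retroflex, so /ɲ/ must become retroflex as well.
Changing only its place to retroflex gives [ɳ] — the voiced retroflex nasal.

[βuɳɖiɢa]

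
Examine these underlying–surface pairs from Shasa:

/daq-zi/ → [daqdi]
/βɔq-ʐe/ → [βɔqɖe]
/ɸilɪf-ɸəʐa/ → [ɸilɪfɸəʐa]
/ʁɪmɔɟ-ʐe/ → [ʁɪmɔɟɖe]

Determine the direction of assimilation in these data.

Comparing underlying and surface forms, /z/ → [d] is the alternation; the neighbouring /q/ is constant.
The change fricative → stop matches the manner of the preceding /q/, identifying this as manner assimilation.
The same holds elsewhere in the data: /ʐ/ → [ɖ] after /q/ (fricative → stop, matching a stop); /ʐ/ → [ɖ] after /ɟ/ (fricative → stop, matching a stop) — only manner changes, and always toward the preceding segment.
Nothing changes in [ɸilɪfɸəʐa]: there the adjacent consonants already agree in manner (/ɸ/ and /f/ are both fricatives), so this form is consistent with the same rule.
The trigger is the preceding segment, so the direction is progressive (perseverative).

progressive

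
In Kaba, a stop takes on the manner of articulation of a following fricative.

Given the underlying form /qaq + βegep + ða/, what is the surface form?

[qaχβegeɸða]

The rule targets /q/ (voiceless uvular stop), which sits before the trigger /β/ (fricative).
The voiceless uvular fricative is [χ], so /q/ → [χ].
The same rule applies at the second boundary: /p/ → [ɸ] next to /ð/.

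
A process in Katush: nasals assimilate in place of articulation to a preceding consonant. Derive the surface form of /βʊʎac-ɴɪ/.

The rule targets /ɴ/ (voiced uvular nasal), which sits after the trigger /c/ (palatal).
The voiced palatal nasal is [ɲ], so /ɴ/ → [ɲ].

[βʊʎacɲɪ]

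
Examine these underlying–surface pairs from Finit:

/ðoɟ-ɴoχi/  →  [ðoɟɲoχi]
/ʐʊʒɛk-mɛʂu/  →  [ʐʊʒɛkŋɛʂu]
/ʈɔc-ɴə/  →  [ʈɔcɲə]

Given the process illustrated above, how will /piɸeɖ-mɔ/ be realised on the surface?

The data show progressive place assimilation: /ɴ/ → [ɲ] after /ɟ/; /m/ → [ŋ] after /k/; /ɴ/ → [ɲ] after /c/. In each pair only place changes, matching the preceding consonant, while manner and voice stay constant.
The rule targets /m/ (voiced bilabial nasal), which sits after the trigger /ɖ/ (retroflex).
A voiced retroflex nasal is [ɳ], so the surface segment is [ɳ].

[piɸeɖɳɔ]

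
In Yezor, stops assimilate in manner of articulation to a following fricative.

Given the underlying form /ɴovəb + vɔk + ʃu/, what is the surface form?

[ɴovəβvɔxʃu]

/b/ is a voiced bilabial stop. The following trigger /v/ is a fricative, so /b/ must become a fricative as well.
A voiced bilabial fricative is [β], so the surface segment is [β].
At the second juncture, /k/ likewise becomes [x] adjacent to /ʃ/.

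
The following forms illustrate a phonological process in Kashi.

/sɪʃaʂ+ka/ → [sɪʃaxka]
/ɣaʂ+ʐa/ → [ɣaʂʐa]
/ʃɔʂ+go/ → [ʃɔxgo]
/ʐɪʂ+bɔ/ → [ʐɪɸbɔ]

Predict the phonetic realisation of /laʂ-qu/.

[laχqu]

The data show regressive place assimilation: /ʂ/ → [x] before /k/; /ʂ/ → [x] before /g/; /ʂ/ → [ɸ] before /b/. In each pair only place changes, matching the following consonant, while manner and voice stay constant.
Nothing changes in [ɣaʂʐa]: there the adjacent consonants already agree in place (/ʂ/ and /ʐ/ are both retroflex), so this form is consistent with the same rule.
The rule targets /ʂ/ (voiceless retroflex fricative), which sits before the trigger /q/ (uvular).
A voiceless uvular fricative is [χ], so the surface segment is [χ].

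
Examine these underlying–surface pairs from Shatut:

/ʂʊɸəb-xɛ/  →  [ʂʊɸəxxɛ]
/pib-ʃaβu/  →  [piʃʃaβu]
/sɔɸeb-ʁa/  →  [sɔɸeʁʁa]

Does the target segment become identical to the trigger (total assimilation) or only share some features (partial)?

Comparing underlying and surface forms, /b/ → [x] is the alternation; the neighbouring /x/ is constant.
The output [x] is identical to the trigger /x/ — every feature (place, manner, voicing) has been copied — so this is total assimilation.
The remaining alternations confirm this: /b/ → [ʃ] before /ʃ/; /b/ → [ʁ] before /ʁ/ — in each case the output is a copy of the following consonant.

total assimilation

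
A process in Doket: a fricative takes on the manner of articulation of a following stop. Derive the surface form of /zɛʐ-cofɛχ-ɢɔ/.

The rule targets /ʐ/ (voiced retroflex fricative), which sits before the trigger /c/ (stop).
Changing only its manner to stop gives [ɖ] — the voiced retroflex stop.
The same rule applies at the second boundary: /χ/ → [q] next to /ɢ/.

[zɛɖcofɛqɢɔ]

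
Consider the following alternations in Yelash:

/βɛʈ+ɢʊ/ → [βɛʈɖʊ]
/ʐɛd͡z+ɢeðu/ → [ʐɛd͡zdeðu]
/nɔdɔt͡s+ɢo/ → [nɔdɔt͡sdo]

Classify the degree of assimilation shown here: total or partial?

partial assimilation

Underlying /ɢ/ is realised as [ɖ] next to /ʈ/; /ʈ/ itself does not change.
/ɢ/ is uvular while /ʈ/ is retroflex; the output [ɖ] is retroflex, matching the trigger — so the feature that spreads is place.
Manner and voice are unchanged, so the assimilation is partial, not total.
Checking the remaining alternations: /ɢ/ → [d] after /d͡z/ (uvular → alveolar, matching alveolar); /ɢ/ → [d] after /t͡s/ (uvular → alveolar, matching alveolar) — only place changes, and always toward the preceding segment.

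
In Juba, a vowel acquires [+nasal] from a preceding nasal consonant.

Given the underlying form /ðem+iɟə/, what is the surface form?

/i/ sits next to the nasal /m/ and is therefore nasalised to [ĩ].

[ðemĩɟə]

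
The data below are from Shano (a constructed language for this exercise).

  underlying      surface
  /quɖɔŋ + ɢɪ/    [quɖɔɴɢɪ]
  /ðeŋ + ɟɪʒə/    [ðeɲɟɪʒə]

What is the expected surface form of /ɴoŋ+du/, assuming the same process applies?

The data show regressive place assimilation: /ŋ/ → [ɴ] before /ɢ/; /ŋ/ → [ɲ] before /ɟ/. In each pair only place changes, matching the following consonant, while manner and voice stay constant.
/ŋ/ is a voiced velar nasal. The following trigger /d/ is alveolar, so /ŋ/ must become alveolar as well.
The voiced alveolar nasal is [n], so /ŋ/ → [n].

[ɴondu]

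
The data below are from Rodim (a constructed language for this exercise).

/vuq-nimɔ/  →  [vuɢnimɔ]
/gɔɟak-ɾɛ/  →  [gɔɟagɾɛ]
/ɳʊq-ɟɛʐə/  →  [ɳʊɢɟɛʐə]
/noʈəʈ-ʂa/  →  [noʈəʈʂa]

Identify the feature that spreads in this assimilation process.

The segment that alternates is /q/, which surfaces as [ɢ] when adjacent to /n/.
The change voiceless → voiced matches the voicing of the following /n/, identifying this as voicing assimilation.
The same holds elsewhere in the data: /k/ → [g] before /ɾ/ (voiceless → voiced, matching voiced); /q/ → [ɢ] before /ɟ/ (voiceless → voiced, matching voiced) — only voicing changes, and always toward the following segment.
No alternation appears in [noʈəʈʂa]: there the adjacent consonants already agree in voicing (/ʈ/ and /ʂ/ are both voiceless), so this form is consistent with the same rule.

voicing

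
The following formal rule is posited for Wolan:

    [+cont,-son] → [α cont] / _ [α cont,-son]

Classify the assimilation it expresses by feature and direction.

The rule copies [cont] (continuancy) from the environment onto the target fricatives; since [±cont] encodes the stop/fricative manner contrast, the assimilating dimension is manner.
Since the environment is written after the underscore, the trigger follows the target; the direction is regressive.

regressive manner assimilation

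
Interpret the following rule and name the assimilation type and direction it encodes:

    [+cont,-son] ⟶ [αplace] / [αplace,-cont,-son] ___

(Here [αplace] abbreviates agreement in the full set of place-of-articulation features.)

The rule copies the place features (abbreviated [place]) from the environment onto the target, so the assimilating feature is place.
Since the environment is written before the underscore, the trigger precedes the target; the direction is progressive.

progressive place assimilation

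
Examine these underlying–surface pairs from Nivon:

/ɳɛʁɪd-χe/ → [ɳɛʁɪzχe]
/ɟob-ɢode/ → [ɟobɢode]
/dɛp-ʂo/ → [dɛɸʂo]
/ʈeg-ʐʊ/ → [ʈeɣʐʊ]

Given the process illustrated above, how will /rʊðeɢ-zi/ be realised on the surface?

[rʊðeʁzi]

The data show regressive manner assimilation: /d/ → [z] before /χ/; /p/ → [ɸ] before /ʂ/; /g/ → [ɣ] before /ʐ/. In each pair only manner changes, matching the following consonant, while place and voice stay constant.
No alternation appears in [ɟobɢode]: there the adjacent consonants already agree in manner (/b/ and /ɢ/ are both stops), so this form is consistent with the same rule.
/ɢ/ is a voiced uvular stop. The following trigger /z/ is a fricative, so /ɢ/ must become a fricative as well.
The voiced uvular fricative is [ʁ], so /ɢ/ → [ʁ].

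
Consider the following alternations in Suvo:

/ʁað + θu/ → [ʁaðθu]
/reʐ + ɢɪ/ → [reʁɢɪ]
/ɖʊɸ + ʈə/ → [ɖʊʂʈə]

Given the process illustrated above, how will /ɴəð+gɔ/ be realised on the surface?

The data show regressive place assimilation: /ʐ/ → [ʁ] before /ɢ/; /ɸ/ → [ʂ] before /ʈ/. In each pair only place changes, matching the following consonant, while manner and voice stay constant.
No alternation appears in [ʁaðθu]: there the adjacent consonants already agree in place (/ð/ and /θ/ are both dental), so this form is consistent with the same rule.
The rule targets /ð/ (voiced dental fricative), which sits before the trigger /g/ (velar).
A voiced velar fricative is [ɣ], so the surface segment is [ɣ].

[ɴəɣgɔ]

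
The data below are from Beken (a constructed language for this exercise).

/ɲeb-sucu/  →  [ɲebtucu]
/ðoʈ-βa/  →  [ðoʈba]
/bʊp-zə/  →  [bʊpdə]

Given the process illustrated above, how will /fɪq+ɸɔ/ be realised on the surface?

The data show progressive manner assimilation: /s/ → [t] after /b/; /β/ → [b] after /ʈ/; /z/ → [d] after /p/. In each pair only manner changes, matching the preceding consonant, while place and voice stay constant.
/ɸ/ is a voiceless bilabial fricative. The preceding trigger /q/ is a stop, so /ɸ/ must become a stop as well.
The voiceless bilabial stop is [p], so /ɸ/ → [p].

[fɪqpɔ]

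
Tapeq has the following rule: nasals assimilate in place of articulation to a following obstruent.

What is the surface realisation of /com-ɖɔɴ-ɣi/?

[coɳɖɔŋɣi]

The rule targets /m/ (voiced bilabial nasal), which sits before the trigger /ɖ/ (retroflex).
Changing only its place to retroflex gives [ɳ] — the voiced retroflex nasal.
The same rule applies at the second boundary: /ɴ/ → [ŋ] next to /ɣ/.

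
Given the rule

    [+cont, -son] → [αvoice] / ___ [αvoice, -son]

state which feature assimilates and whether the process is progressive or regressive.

The rule copies [voice] from the environment onto the target, so the assimilating feature is voicing.
The conditioning segment sits to the right of the focus bar, meaning the trigger follows the segment that changes — regressive assimilation.

regressive voicing assimilation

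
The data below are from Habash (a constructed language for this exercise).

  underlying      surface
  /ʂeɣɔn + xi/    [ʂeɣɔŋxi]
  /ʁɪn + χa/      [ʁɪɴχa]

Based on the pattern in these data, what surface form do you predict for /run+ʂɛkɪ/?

[ruɳʂɛkɪ]

The data show regressive place assimilation: /n/ → [ŋ] before /x/; /n/ → [ɴ] before /χ/. In each pair only place changes, matching the following consonant, while manner and voice stay constant.
The rule targets /n/ (voiced alveolar nasal), which sits before the trigger /ʂ/ (retroflex).
Changing only its place to retroflex gives [ɳ] — the voiced retroflex nasal.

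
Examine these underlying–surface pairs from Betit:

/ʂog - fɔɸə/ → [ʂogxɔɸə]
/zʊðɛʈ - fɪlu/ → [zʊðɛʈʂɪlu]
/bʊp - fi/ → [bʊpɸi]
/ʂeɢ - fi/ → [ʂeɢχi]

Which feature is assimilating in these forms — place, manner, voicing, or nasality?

Underlying /f/ is realised as [x] next to /g/; /g/ itself does not change.
/f/ is labiodental while /g/ is velar; the output [x] is velar, matching the trigger — so the feature that spreads is place.
The other alternating forms pattern the same way: /f/ → [ʂ] after /ʈ/ (labiodental → retroflex, matching retroflex); /f/ → [ɸ] after /p/ (labiodental → bilabial, matching bilabial); /f/ → [χ] after /ɢ/ (labiodental → uvular, matching uvular) — only place changes, and always toward the preceding segment.

place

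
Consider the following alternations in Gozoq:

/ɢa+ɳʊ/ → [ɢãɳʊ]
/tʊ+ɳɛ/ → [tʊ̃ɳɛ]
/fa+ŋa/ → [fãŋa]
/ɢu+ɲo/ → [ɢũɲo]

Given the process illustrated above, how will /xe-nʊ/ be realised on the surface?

The data show regressive nasality assimilation (vowel nasalisation): /a/ → [ã] before /ɳ/; /ʊ/ → [ʊ̃] before /ɳ/; /a/ → [ã] before /ŋ/; /u/ → [ũ] before /ɲ/ — a vowel is nasalised by an immediately following nasal consonant.
The vowel /e/ is adjacent to the following nasal /n/, so it acquires [+nasal] and surfaces as [ẽ].

[xẽnʊ]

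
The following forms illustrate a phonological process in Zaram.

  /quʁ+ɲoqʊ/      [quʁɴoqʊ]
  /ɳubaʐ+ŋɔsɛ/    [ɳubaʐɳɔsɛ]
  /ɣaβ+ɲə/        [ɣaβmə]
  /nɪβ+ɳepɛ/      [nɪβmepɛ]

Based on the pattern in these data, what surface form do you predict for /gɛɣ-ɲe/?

[gɛɣŋe]

The data show progressive place assimilation: /ɲ/ → [ɴ] after /ʁ/; /ŋ/ → [ɳ] after /ʐ/; /ɲ/ → [m] after /β/; /ɳ/ → [m] after /β/. In each pair only place changes, matching the preceding consonant, while manner and voice stay constant.
/ɲ/ is a voiced palatal nasal. The preceding trigger /ɣ/ is velar, so /ɲ/ must become velar as well.
A voiced velar nasal is [ŋ], so the surface segment is [ŋ].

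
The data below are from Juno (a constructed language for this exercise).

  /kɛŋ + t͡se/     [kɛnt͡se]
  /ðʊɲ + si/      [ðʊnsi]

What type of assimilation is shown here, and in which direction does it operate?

Underlying /ŋ/ is realised as [n] next to /t͡s/; /t͡s/ itself does not change.
/ŋ/ is velar while /t͡s/ is alveolar; the output [n] is alveolar, matching the trigger — so the feature that spreads is place.
Manner and voice are unchanged, so the assimilation is partial, not total.
Checking the remaining alternation: /ɲ/ → [n] before /s/ (palatal → alveolar, matching alveolar) — only place changes, and always toward the following segment.
Since the segment that changes precedes the conditioning segment, the assimilation is regressive.

regressive place assimilation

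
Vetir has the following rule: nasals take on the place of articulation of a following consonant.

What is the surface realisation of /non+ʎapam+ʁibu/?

/n/ is a voiced alveolar nasal. The following trigger /ʎ/ is palatal, so /n/ must become palatal as well.
The voiced palatal nasal is [ɲ], so /n/ → [ɲ].
At the second juncture, /m/ likewise becomes [ɴ] adjacent to /ʁ/.

[noɲʎapaɴʁibu]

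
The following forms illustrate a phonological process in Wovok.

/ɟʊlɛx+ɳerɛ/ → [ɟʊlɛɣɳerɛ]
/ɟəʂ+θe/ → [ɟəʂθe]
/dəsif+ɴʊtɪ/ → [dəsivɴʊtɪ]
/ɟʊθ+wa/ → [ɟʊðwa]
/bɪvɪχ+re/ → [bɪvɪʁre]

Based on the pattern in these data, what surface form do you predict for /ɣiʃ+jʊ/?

The data show regressive voicing assimilation: /x/ → [ɣ] before /ɳ/; /f/ → [v] before /ɴ/; /θ/ → [ð] before /w/; /χ/ → [ʁ] before /r/. In each pair only voicing changes, matching the following consonant, while place and manner stay constant.
Nothing changes in [ɟəʂθe]: there the adjacent consonants already agree in voicing (/ʂ/ and /θ/ are both voiceless), so this form is consistent with the same rule.
The rule targets /ʃ/ (voiceless postalveolar fricative), which sits before the trigger /j/ (voiced).
The voiced postalveolar fricative is [ʒ], so /ʃ/ → [ʒ].

[ɣiʒjʊ]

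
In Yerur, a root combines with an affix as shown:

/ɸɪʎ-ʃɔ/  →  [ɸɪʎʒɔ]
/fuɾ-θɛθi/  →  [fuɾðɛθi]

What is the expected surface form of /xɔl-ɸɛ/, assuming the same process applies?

The data show progressive voicing assimilation: /ʃ/ → [ʒ] after /ʎ/; /θ/ → [ð] after /ɾ/. In each pair only voicing changes, matching the preceding consonant, while place and manner stay constant.
The rule targets /ɸ/ (voiceless bilabial fricative), which sits after the trigger /l/ (voiced).
A voiced bilabial fricative is [β], so the surface segment is [β].

[xɔlβɛ]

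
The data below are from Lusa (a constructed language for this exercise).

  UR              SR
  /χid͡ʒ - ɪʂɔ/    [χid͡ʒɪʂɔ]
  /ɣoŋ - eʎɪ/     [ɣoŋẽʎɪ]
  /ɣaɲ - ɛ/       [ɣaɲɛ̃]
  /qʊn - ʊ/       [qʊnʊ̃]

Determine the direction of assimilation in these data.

progressive

The vowel /e/ surfaces as nasalised [ẽ] next to the preceding nasal /ŋ/ — it has acquired the [+nasal] feature of its neighbour.
Likewise in the remaining data: /ɛ/ → [ɛ̃] after /ɲ/; /ʊ/ → [ʊ̃] after /n/ — each time a vowel is nasalised next to a preceding nasal.
No change occurs in [χid͡ʒɪʂɔ] because the vowel at the boundary is adjacent to an oral consonant, not a nasal (/ɪ/ next to /d͡ʒ/).
Because the conditioning nasal is to the left of the vowel that changes, the process is progressive (perseverative).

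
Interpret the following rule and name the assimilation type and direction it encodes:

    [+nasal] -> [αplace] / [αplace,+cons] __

progressive place assimilation

The rule copies the place features (abbreviated [place]) from the environment onto the target, so the assimilating feature is place.
The conditioning segment sits to the left of the focus bar, meaning the trigger precedes the segment that changes — progressive assimilation.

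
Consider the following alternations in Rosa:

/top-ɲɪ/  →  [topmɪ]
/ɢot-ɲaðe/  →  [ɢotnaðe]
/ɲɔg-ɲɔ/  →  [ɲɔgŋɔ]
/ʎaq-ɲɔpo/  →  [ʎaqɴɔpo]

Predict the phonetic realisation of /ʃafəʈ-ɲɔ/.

The data show progressive place assimilation: /ɲ/ → [m] after /p/; /ɲ/ → [n] after /t/; /ɲ/ → [ŋ] after /g/; /ɲ/ → [ɴ] after /q/. In each pair only place changes, matching the preceding consonant, while manner and voice stay constant.
/ɲ/ is a voiced palatal nasal. The preceding trigger /ʈ/ is retroflex, so /ɲ/ must become retroflex as well.
A voiced retroflex nasal is [ɳ], so the surface segment is [ɳ].

[ʃafəʈɳɔ]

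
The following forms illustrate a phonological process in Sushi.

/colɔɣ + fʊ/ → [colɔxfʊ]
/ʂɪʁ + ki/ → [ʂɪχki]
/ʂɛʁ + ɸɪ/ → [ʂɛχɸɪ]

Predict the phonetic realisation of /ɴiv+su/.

The data show regressive voicing assimilation: /ɣ/ → [x] before /f/; /ʁ/ → [χ] before /k/; /ʁ/ → [χ] before /ɸ/. In each pair only voicing changes, matching the following consonant, while place and manner stay constant.
The rule targets /v/ (voiced labiodental fricative), which sits before the trigger /s/ (voiceless).
Changing only its voicing to voiceless gives [f] — the voiceless labiodental fricative.

[ɴifsu]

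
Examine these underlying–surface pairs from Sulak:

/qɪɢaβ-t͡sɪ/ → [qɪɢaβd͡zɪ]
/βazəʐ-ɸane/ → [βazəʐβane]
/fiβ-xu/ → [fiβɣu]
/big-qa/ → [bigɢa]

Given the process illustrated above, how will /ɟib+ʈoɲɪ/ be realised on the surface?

The data show progressive voicing assimilation: /t͡s/ → [d͡z] after /β/; /ɸ/ → [β] after /ʐ/; /x/ → [ɣ] after /β/; /q/ → [ɢ] after /g/. In each pair only voicing changes, matching the preceding consonant, while place and manner stay constant.
The rule targets /ʈ/ (voiceless retroflex stop), which sits after the trigger /b/ (voiced).
The voiced retroflex stop is [ɖ], so /ʈ/ → [ɖ].

[ɟibɖoɲɪ]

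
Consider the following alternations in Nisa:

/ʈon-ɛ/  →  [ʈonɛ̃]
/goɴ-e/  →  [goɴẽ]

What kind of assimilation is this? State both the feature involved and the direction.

The vowel /ɛ/ surfaces as nasalised [ɛ̃] next to the preceding nasal /n/ — it has acquired the [+nasal] feature of its neighbour.
Likewise in the remaining data: /e/ → [ẽ] after /ɴ/ — each time a vowel is nasalised next to a preceding nasal.
Because the conditioning nasal is to the left of the vowel that changes, the process is progressive (perseverative).

progressive nasality assimilation (vowel nasalisation)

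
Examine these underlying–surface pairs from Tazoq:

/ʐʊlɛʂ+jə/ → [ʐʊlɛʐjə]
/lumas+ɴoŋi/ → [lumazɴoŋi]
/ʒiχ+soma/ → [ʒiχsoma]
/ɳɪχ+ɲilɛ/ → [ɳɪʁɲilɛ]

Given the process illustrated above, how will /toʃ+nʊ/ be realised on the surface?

[toʒnʊ]

The data show regressive voicing assimilation: /ʂ/ → [ʐ] before /j/; /s/ → [z] before /ɴ/; /χ/ → [ʁ] before /ɲ/. In each pair only voicing changes, matching the following consonant, while place and manner stay constant.
No alternation appears in [ʒiχsoma]: there the adjacent consonants already agree in voicing (/χ/ and /s/ are both voiceless), so this form is consistent with the same rule.
The rule targets /ʃ/ (voiceless postalveolar fricative), which sits before the trigger /n/ (voiced).
Changing only its voicing to voiced gives [ʒ] — the voiced postalveolar fricative.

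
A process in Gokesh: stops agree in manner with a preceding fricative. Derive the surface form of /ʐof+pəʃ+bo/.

/p/ is a voiceless bilabial stop. The preceding trigger /f/ is a fricative, so /p/ must become a fricative as well.
Changing only its manner to fricative gives [ɸ] — the voiceless bilabial fricative.
The same rule applies at the second boundary: /b/ → [β] next to /ʃ/.

[ʐofɸəʃβo]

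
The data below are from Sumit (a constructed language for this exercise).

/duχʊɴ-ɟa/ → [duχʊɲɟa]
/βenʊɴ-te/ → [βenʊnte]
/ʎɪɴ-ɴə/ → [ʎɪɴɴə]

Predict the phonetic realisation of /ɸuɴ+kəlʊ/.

[ɸuŋkəlʊ]

The data show regressive place assimilation: /ɴ/ → [ɲ] before /ɟ/; /ɴ/ → [n] before /t/. In each pair only place changes, matching the following consonant, while manner and voice stay constant.
Nothing changes in [ʎɪɴɴə]: there the adjacent consonants already agree in place (/ɴ/ and /ɴ/ are both uvular), so this form is consistent with the same rule.
/ɴ/ is a voiced uvular nasal. The following trigger /k/ is velar, so /ɴ/ must become velar as well.
Changing only its place to velar gives [ŋ] — the voiced velar nasal.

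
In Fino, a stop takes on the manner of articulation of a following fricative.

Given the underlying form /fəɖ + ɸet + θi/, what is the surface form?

The rule targets /ɖ/ (voiced retroflex stop), which sits before the trigger /ɸ/ (fricative).
A voiced retroflex fricative is [ʐ], so the surface segment is [ʐ].
The same rule applies at the second boundary: /t/ → [s] next to /θ/.

[fəʐɸesθi]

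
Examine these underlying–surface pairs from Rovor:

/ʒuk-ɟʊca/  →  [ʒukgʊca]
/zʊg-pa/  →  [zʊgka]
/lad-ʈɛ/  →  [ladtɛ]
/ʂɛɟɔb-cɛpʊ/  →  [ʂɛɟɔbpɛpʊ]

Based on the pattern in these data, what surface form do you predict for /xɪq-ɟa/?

The data show progressive place assimilation: /ɟ/ → [g] after /k/; /p/ → [k] after /g/; /ʈ/ → [t] after /d/; /c/ → [p] after /b/. In each pair only place changes, matching the preceding consonant, while manner and voice stay constant.
The rule targets /ɟ/ (voiced palatal stop), which sits after the trigger /q/ (uvular).
The voiced uvular stop is [ɢ], so /ɟ/ → [ɢ].

[xɪqɢa]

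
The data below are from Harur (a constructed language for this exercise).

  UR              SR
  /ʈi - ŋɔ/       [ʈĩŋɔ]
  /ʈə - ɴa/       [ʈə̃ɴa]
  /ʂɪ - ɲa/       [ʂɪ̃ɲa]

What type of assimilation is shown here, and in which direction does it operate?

regressive nasality assimilation (vowel nasalisation)

The vowel /i/ surfaces as nasalised [ĩ] next to the following nasal /ŋ/ — it has acquired the [+nasal] feature of its neighbour.
The other forms show the same pattern: /ə/ → [ə̃] before /ɴ/; /ɪ/ → [ɪ̃] before /ɲ/ — each time a vowel is nasalised next to a following nasal.
Because the conditioning nasal is to the right of the vowel that changes, the process is regressive (anticipatory).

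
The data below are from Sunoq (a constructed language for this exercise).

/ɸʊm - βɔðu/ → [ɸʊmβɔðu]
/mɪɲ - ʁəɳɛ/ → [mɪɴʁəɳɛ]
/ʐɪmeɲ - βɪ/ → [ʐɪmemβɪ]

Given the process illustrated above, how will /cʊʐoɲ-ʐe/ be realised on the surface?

[cʊʐoɳʐe]

The data show regressive place assimilation: /ɲ/ → [ɴ] before /ʁ/; /ɲ/ → [m] before /β/. In each pair only place changes, matching the following consonant, while manner and voice stay constant.
Nothing changes in [ɸʊmβɔðu]: there the adjacent consonants already agree in place (/m/ and /β/ are both bilabial), so this form is consistent with the same rule.
The rule targets /ɲ/ (voiced palatal nasal), which sits before the trigger /ʐ/ (retroflex).
A voiced retroflex nasal is [ɳ], so the surface segment is [ɳ].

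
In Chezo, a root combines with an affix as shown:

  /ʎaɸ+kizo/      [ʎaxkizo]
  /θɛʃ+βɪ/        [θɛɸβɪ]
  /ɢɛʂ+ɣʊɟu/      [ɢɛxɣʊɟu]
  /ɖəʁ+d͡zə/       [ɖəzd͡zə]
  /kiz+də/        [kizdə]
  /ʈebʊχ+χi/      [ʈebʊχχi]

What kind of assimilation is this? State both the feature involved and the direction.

Comparing underlying and surface forms, /ɸ/ → [x] is the alternation; the neighbouring /k/ is constant.
The change bilabial → velar matches the place of the following /k/, identifying this as place assimilation.
Manner and voice are unchanged, so the assimilation is partial, not total.
Checking the remaining alternations: /ʃ/ → [ɸ] before /β/ (postalveolar → bilabial, matching bilabial); /ʂ/ → [x] before /ɣ/ (retroflex → velar, matching velar); /ʁ/ → [z] before /d͡z/ (uvular → alveolar, matching alveolar) — only place changes, and always toward the following segment.
No alternation appears in [kizdə], [ʈebʊχχi]: there the adjacent consonants already agree in place (/z/ and /d/ are both alveolar; /χ/ and /χ/ are both uvular), so these forms are consistent with the same rule.
Since the segment that changes precedes the conditioning segment, the assimilation is regressive.

regressive place assimilation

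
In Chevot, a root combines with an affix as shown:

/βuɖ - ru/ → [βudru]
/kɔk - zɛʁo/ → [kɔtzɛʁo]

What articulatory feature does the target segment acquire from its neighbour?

place

Comparing underlying and surface forms, /ɖ/ → [d] is the alternation; the neighbouring /r/ is constant.
/ɖ/ is retroflex while /r/ is alveolar; the output [d] is alveolar, matching the trigger — so the feature that spreads is place.
The same holds elsewhere in the data: /k/ → [t] before /z/ (velar → alveolar, matching alveolar) — only place changes, and always toward the following segment.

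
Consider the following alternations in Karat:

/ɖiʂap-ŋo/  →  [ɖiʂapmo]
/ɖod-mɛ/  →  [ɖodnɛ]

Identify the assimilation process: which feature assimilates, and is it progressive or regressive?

The segment that alternates is /ŋ/, which surfaces as [m] when adjacent to /p/.
/ŋ/ is velar while /p/ is bilabial; the output [m] is bilabial, matching the trigger — so the feature that spreads is place.
Manner and voice are unchanged, so the assimilation is partial, not total.
The same holds elsewhere in the data: /m/ → [n] after /d/ (bilabial → alveolar, matching alveolar) — only place changes, and always toward the preceding segment.
The trigger is the preceding segment, so the direction is progressive (perseverative).

progressive place assimilation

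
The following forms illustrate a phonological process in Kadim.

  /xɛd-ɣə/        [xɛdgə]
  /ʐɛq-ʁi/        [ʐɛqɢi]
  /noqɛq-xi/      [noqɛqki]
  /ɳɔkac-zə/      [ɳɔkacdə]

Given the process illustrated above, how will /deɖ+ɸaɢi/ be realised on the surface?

The data show progressive manner assimilation: /ɣ/ → [g] after /d/; /ʁ/ → [ɢ] after /q/; /x/ → [k] after /q/; /z/ → [d] after /c/. In each pair only manner changes, matching the preceding consonant, while place and voice stay constant.
The rule targets /ɸ/ (voiceless bilabial fricative), which sits after the trigger /ɖ/ (stop).
The voiceless bilabial stop is [p], so /ɸ/ → [p].

[deɖpaɢi]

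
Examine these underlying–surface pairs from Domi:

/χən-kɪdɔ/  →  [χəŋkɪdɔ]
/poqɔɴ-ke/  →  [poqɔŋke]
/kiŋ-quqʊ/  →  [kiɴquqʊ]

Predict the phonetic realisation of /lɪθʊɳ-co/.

The data show regressive place assimilation: /n/ → [ŋ] before /k/; /ɴ/ → [ŋ] before /k/; /ŋ/ → [ɴ] before /q/. In each pair only place changes, matching the following consonant, while manner and voice stay constant.
/ɳ/ is a voiced retroflex nasal. The following trigger /c/ is palatal, so /ɳ/ must become palatal as well.
The voiced palatal nasal is [ɲ], so /ɳ/ → [ɲ].

[lɪθʊɲco]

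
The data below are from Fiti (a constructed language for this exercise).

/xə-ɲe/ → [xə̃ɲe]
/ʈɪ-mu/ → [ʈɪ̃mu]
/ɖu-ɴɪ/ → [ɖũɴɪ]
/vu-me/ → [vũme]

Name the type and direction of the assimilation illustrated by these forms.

The vowel /ə/ surfaces as nasalised [ə̃] next to the following nasal /ɲ/ — it has acquired the [+nasal] feature of its neighbour.
Likewise in the remaining data: /ɪ/ → [ɪ̃] before /m/; /u/ → [ũ] before /ɴ/; /u/ → [ũ] before /m/ — each time a vowel is nasalised next to a following nasal.
Because the conditioning nasal is to the right of the vowel that changes, the process is regressive (anticipatory).

regressive nasality assimilation (vowel nasalisation)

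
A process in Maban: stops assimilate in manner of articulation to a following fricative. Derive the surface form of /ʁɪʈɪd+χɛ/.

/d/ is a voiced alveolar stop. The following trigger /χ/ is a fricative, so /d/ must become a fricative as well.
A voiced alveolar fricative is [z], so the surface segment is [z].

[ʁɪʈɪzχɛ]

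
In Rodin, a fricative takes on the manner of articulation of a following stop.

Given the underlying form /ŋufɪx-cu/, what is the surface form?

[ŋufɪkcu]

The rule targets /x/ (voiceless velar fricative), which sits before the trigger /c/ (stop).
The voiceless velar stop is [k], so /x/ → [k].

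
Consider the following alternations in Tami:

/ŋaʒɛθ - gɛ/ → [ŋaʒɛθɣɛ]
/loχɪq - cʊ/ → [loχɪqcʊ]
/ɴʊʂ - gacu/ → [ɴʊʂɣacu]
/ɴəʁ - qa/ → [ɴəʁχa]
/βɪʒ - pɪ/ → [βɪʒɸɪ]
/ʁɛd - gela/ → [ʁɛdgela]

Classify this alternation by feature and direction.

progressive manner assimilation

The segment that alternates is /g/, which surfaces as [ɣ] when adjacent to /θ/.
The change stop → fricative matches the manner of the preceding /θ/, identifying this as manner assimilation.
Place and voice are unchanged, so the assimilation is partial, not total.
The other alternating forms pattern the same way: /g/ → [ɣ] after /ʂ/ (stop → fricative, matching a fricative); /q/ → [χ] after /ʁ/ (stop → fricative, matching a fricative); /p/ → [ɸ] after /ʒ/ (stop → fricative, matching a fricative) — only manner changes, and always toward the preceding segment.
No alternation appears in [loχɪqcʊ], [ʁɛdgela]: there the adjacent consonants already agree in manner (/c/ and /q/ are both stops; /g/ and /d/ are both stops), so these forms are consistent with the same rule.
Since the segment that changes follows the conditioning segment, the assimilation is progressive.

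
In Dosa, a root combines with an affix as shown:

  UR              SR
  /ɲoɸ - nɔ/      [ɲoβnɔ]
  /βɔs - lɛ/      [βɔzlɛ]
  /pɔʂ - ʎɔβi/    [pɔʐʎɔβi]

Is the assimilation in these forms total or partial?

partial assimilation

The segment that alternates is /ɸ/, which surfaces as [β] when adjacent to /n/.
The change voiceless → voiced matches the voicing of the following /n/, identifying this as voicing assimilation.
Place and manner are unchanged, so the assimilation is partial, not total.
Checking the remaining alternations: /s/ → [z] before /l/ (voiceless → voiced, matching voiced); /ʂ/ → [ʐ] before /ʎ/ (voiceless → voiced, matching voiced) — only voicing changes, and always toward the following segment.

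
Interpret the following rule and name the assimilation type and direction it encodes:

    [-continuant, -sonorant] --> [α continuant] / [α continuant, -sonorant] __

The rule copies [continuant] (continuancy) from the environment onto the target stops; since [±continuant] encodes the stop/fricative manner contrast, the assimilating dimension is manner.
Since the environment is written before the underscore, the trigger precedes the target; the direction is progressive.

progressive manner assimilation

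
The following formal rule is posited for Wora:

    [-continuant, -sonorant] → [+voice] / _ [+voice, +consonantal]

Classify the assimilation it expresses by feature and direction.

The target ([-continuant, -sonorant], stops) acquires [+voice] next to a voiced consonant ([+voice, +consonantal]) — it takes on the voicing of its neighbour, so the feature that spreads is voicing.
Since the environment is written after the underscore, the trigger follows the target; the direction is regressive.

regressive voicing assimilation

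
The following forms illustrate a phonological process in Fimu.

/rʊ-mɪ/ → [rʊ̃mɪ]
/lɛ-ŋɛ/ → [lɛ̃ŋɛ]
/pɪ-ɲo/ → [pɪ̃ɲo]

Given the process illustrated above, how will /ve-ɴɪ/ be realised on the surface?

[vẽɴɪ]

The data show regressive nasality assimilation (vowel nasalisation): /ʊ/ → [ʊ̃] before /m/; /ɛ/ → [ɛ̃] before /ŋ/; /ɪ/ → [ɪ̃] before /ɲ/ — a vowel is nasalised by an immediately following nasal consonant.
The vowel /e/ is adjacent to the following nasal /ɴ/, so it acquires [+nasal] and surfaces as [ẽ].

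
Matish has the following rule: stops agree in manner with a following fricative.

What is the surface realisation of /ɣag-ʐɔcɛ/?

[ɣaɣʐɔcɛ]

/g/ is a voiced velar stop. The following trigger /ʐ/ is a fricative, so /g/ must become a fricative as well.
A voiced velar fricative is [ɣ], so the surface segment is [ɣ].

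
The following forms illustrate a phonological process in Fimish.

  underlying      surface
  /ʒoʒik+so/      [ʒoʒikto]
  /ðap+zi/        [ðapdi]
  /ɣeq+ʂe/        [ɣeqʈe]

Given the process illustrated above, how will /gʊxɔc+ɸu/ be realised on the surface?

The data show progressive manner assimilation: /s/ → [t] after /k/; /z/ → [d] after /p/; /ʂ/ → [ʈ] after /q/. In each pair only manner changes, matching the preceding consonant, while place and voice stay constant.
/ɸ/ is a voiceless bilabial fricative. The preceding trigger /c/ is a stop, so /ɸ/ must become a stop as well.
A voiceless bilabial stop is [p], so the surface segment is [p].

[gʊxɔcpu]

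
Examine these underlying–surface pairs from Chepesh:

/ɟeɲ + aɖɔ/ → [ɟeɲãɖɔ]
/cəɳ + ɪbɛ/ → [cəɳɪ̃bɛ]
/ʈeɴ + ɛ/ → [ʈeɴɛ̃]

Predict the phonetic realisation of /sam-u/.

The data show progressive nasality assimilation (vowel nasalisation): /a/ → [ã] after /ɲ/; /ɪ/ → [ɪ̃] after /ɳ/; /ɛ/ → [ɛ̃] after /ɴ/ — a vowel is nasalised by an immediately preceding nasal consonant.
The vowel /u/ is adjacent to the preceding nasal /m/, so it acquires [+nasal] and surfaces as [ũ].

[samũ]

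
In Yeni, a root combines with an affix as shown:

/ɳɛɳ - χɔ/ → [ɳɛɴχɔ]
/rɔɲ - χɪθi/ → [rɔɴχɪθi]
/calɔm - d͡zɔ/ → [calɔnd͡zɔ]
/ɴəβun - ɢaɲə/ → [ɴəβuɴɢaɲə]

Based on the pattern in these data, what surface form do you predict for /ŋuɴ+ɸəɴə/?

The data show regressive place assimilation: /ɳ/ → [ɴ] before /χ/; /ɲ/ → [ɴ] before /χ/; /m/ → [n] before /d͡z/; /n/ → [ɴ] before /ɢ/. In each pair only place changes, matching the following consonant, while manner and voice stay constant.
/ɴ/ is a voiced uvular nasal. The following trigger /ɸ/ is bilabial, so /ɴ/ must become bilabial as well.
The voiced bilabial nasal is [m], so /ɴ/ → [m].

[ŋumɸəɴə]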